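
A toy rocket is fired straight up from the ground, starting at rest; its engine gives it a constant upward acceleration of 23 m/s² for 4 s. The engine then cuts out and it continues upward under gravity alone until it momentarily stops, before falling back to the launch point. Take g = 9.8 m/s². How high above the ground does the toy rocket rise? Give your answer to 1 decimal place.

615.8 m

Phase 1 (powered ascent): v₀ = 0 m/s, a = 23 m/s².
v = v₀ + at = 0 + (23)(4) = 92.0 m/s
Δx = v₀t + ½at² = 0·4 + 0.5·23·4² = 184 m

Phase 2 (coasting upward): v₀ = 92.0 m/s, a = -9.8 m/s².
v = v₀ + at → t = (0 − 92.0) / -9.8 = 9.39 s
v² = v₀² + 2aΔx → Δx = (0² − 92.0²)/(2·-9.8) = 432 m
Maximum height = 184 + 432 = 616 m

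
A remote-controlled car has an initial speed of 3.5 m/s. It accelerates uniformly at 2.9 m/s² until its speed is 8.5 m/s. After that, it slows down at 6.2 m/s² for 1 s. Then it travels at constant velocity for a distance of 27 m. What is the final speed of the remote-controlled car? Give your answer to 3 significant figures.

2.30 m/s

Phase 1 (accelerating): v₀ = 3.50 m/s, a = 2.9 m/s².
v = v₀ + at → t = (8.5 − 3.50) / 2.9 = 1.72 s
v² = v₀² + 2aΔx → Δx = (8.5² − 3.50²)/(2·2.9) = 10.3 m

Phase 2 (decelerating): v₀ = 8.50 m/s, a = -6.2 m/s².
v = v₀ + at = 8.50 + (-6.2)(1) = 2.30 m/s
Δx = v₀t + ½at² = 8.50·1 + 0.5·-6.2·1² = 5.40 m

Phase 3 (constant speed): v₀ = 2.30 m/s, a = 0 m/s².
Constant speed: t = d/v = 27/2.30 = 11.7 s
Final speed = 2.30 m/s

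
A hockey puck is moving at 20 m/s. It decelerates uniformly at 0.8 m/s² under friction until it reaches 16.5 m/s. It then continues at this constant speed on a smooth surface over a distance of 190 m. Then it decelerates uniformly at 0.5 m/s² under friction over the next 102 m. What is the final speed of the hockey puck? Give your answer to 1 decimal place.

Phase 1 (decelerating): v₀ = 20.0 m/s, a = -0.8 m/s².
v = v₀ + at → t = (16.5 − 20.0) / -0.8 = 4.38 s
v² = v₀² + 2aΔx → Δx = (16.5² − 20.0²)/(2·-0.8) = 79.8 m

Phase 2 (constant speed): v₀ = 16.5 m/s, a = 0 m/s².
Constant speed: t = d/v = 190/16.5 = 11.5 s

Phase 3 (decelerating): v₀ = 16.5 m/s, a = -0.5 m/s².
v² = v₀² + 2aΔx = 16.5² + 2·-0.5·102 = 170 → v = 13.0 m/s
t = (v − v₀)/a = (13.0 − 16.5)/-0.5 = 6.90 s
Final speed = 13.0 m/s

13.0 m/s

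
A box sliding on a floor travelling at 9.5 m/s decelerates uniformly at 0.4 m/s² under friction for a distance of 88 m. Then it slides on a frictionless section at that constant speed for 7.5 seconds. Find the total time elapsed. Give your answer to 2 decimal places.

Phase 1 (decelerating): v₀ = 9.50 m/s, a = -0.4 m/s².
v² = v₀² + 2aΔx = 9.50² + 2·-0.4·88 = 19.8 → v = 4.46 m/s
t = (v − v₀)/a = (4.46 − 9.50)/-0.4 = 12.6 s

Phase 2 (constant speed): v₀ = 4.46 m/s, a = 0 m/s².
v = v₀ + at = 4.46 + (0)(7.5) = 4.46 m/s
Δx = v₀t + ½at² = 4.46·7.5 + 0.5·0·7.5² = 33.4 m
Total time = 12.6 + 7.50 = 20.1 s

20.11 s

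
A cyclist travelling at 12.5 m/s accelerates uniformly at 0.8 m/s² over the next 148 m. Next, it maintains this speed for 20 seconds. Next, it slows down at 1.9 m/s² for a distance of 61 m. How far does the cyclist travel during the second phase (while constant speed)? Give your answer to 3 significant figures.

Phase 1 (accelerating): v₀ = 12.5 m/s, a = 0.8 m/s².
v² = v₀² + 2aΔx = 12.5² + 2·0.8·148 = 393 → v = 19.8 m/s
t = (v − v₀)/a = (19.8 − 12.5)/0.8 = 9.16 s

Phase 2 (constant speed): v₀ = 19.8 m/s, a = 0 m/s².
v = v₀ + at = 19.8 + (0)(20) = 19.8 m/s
Δx = v₀t + ½at² = 19.8·20 + 0.5·0·20² = 397 m
Distance in phase 2 = 397 m

397 m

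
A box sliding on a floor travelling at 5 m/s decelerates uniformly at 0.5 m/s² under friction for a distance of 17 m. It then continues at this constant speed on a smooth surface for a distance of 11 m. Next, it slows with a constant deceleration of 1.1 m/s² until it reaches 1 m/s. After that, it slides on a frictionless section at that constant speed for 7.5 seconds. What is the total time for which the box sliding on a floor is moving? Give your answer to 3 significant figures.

Phase 1 (decelerating): v₀ = 5.00 m/s, a = -0.5 m/s².
v² = v₀² + 2aΔx = 5.00² + 2·-0.5·17 = 8.00 → v = 2.83 m/s
t = (v − v₀)/a = (2.83 − 5.00)/-0.5 = 4.34 s

Phase 2 (constant speed): v₀ = 2.83 m/s, a = 0 m/s².
Constant speed: t = d/v = 11/2.83 = 3.89 s

Phase 3 (decelerating): v₀ = 2.83 m/s, a = -1.1 m/s².
v = v₀ + at → t = (1 − 2.83) / -1.1 = 1.66 s
v² = v₀² + 2aΔx → Δx = (1² − 2.83²)/(2·-1.1) = 3.18 m

Phase 4 (constant speed): v₀ = 1.00 m/s, a = 0 m/s².
v = v₀ + at = 1.00 + (0)(7.5) = 1.00 m/s
Δx = v₀t + ½at² = 1.00·7.5 + 0.5·0·7.5² = 7.50 m
Total time = 4.34 + 3.89 + 1.66 + 7.50 = 17.4 s

17.4 s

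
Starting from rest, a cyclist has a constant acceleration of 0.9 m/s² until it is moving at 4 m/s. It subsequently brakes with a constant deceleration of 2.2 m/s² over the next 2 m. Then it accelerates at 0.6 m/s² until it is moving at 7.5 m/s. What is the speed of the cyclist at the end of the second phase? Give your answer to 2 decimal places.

2.68 m/s

Phase 1 (accelerating): v₀ = 0 m/s, a = 0.9 m/s².
v = v₀ + at → t = (4 − 0) / 0.9 = 4.44 s
v² = v₀² + 2aΔx → Δx = (4² − 0²)/(2·0.9) = 8.89 m

Phase 2 (decelerating): v₀ = 4.00 m/s, a = -2.2 m/s².
v² = v₀² + 2aΔx = 4.00² + 2·-2.2·2 = 7.20 → v = 2.68 m/s
t = (v − v₀)/a = (2.68 − 4.00)/-2.2 = 0.599 s
Speed at end of phase 2 = 2.68 m/s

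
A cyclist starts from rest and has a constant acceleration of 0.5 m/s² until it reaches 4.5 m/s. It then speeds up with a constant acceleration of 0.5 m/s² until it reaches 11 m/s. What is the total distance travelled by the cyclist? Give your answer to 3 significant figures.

121 m

Phase 1 (accelerating): v₀ = 0 m/s, a = 0.5 m/s².
v = v₀ + at → t = (4.5 − 0) / 0.5 = 9.00 s
v² = v₀² + 2aΔx → Δx = (4.5² − 0²)/(2·0.5) = 20.2 m

Phase 2 (accelerating): v₀ = 4.50 m/s, a = 0.5 m/s².
v = v₀ + at → t = (11 − 4.50) / 0.5 = 13.0 s
v² = v₀² + 2aΔx → Δx = (11² − 4.50²)/(2·0.5) = 101 m
Total distance = 20.2 + 101 = 121 m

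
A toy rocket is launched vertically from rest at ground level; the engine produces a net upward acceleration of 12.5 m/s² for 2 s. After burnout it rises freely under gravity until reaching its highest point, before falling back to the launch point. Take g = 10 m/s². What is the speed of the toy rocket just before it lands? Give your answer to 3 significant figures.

Phase 1 (powered ascent): v₀ = 0 m/s, a = 12.5 m/s².
v = v₀ + at = 0 + (12.5)(2) = 25.0 m/s
Δx = v₀t + ½at² = 0·2 + 0.5·12.5·2² = 25.0 m

Phase 2 (coasting upward): v₀ = 25.0 m/s, a = -10 m/s².
v = v₀ + at → t = (0 − 25.0) / -10 = 2.50 s
v² = v₀² + 2aΔx → Δx = (0² − 25.0²)/(2·-10) = 31.2 m

Phase 3 (free fall): v₀ = 0 m/s, a = -10 m/s².
Falls 56.2 m from rest: t = √(2·56.2/10) = 3.35 s; v = g·t = 33.5 m/s.
Impact speed = 33.5 m/s

33.5 m/s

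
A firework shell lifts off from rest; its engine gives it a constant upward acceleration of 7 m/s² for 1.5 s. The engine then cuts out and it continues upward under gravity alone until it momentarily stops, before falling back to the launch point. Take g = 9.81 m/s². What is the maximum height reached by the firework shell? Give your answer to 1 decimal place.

13.5 m

Phase 1 (powered ascent): v₀ = 0 m/s, a = 7 m/s².
v = v₀ + at = 0 + (7)(1.5) = 10.5 m/s
Δx = v₀t + ½at² = 0·1.5 + 0.5·7·1.5² = 7.88 m

Phase 2 (coasting upward): v₀ = 10.5 m/s, a = -9.81 m/s².
v = v₀ + at → t = (0 − 10.5) / -9.81 = 1.07 s
v² = v₀² + 2aΔx → Δx = (0² − 10.5²)/(2·-9.81) = 5.62 m
Maximum height = 7.88 + 5.62 = 13.5 m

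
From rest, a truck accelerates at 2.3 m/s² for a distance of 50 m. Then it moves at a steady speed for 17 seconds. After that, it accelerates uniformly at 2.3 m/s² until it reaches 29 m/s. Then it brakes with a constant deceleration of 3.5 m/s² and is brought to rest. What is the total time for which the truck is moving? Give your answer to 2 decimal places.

Phase 1 (accelerating): v₀ = 0 m/s, a = 2.3 m/s².
v² = v₀² + 2aΔx = 0² + 2·2.3·50 = 230 → v = 15.2 m/s
t = (v − v₀)/a = (15.2 − 0)/2.3 = 6.59 s

Phase 2 (constant speed): v₀ = 15.2 m/s, a = 0 m/s².
v = v₀ + at = 15.2 + (0)(17) = 15.2 m/s
Δx = v₀t + ½at² = 15.2·17 + 0.5·0·17² = 258 m

Phase 3 (accelerating): v₀ = 15.2 m/s, a = 2.3 m/s².
v = v₀ + at → t = (29 − 15.2) / 2.3 = 6.01 s
v² = v₀² + 2aΔx → Δx = (29² − 15.2²)/(2·2.3) = 133 m

Phase 4 (decelerating): v₀ = 29.0 m/s, a = -3.5 m/s².
v = v₀ + at → t = (0 − 29.0) / -3.5 = 8.29 s
v² = v₀² + 2aΔx → Δx = (0² − 29.0²)/(2·-3.5) = 120 m
Total time = 6.59 + 17.0 + 6.01 + 8.29 = 37.9 s

37.89 s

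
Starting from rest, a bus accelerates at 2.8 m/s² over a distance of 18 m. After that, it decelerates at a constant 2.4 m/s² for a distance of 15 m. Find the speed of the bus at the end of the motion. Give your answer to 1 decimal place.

Phase 1 (accelerating): v₀ = 0 m/s, a = 2.8 m/s².
v² = v₀² + 2aΔx = 0² + 2·2.8·18 = 101 → v = 10.0 m/s
t = (v − v₀)/a = (10.0 − 0)/2.8 = 3.59 s

Phase 2 (decelerating): v₀ = 10.0 m/s, a = -2.4 m/s².
v² = v₀² + 2aΔx = 10.0² + 2·-2.4·15 = 28.8 → v = 5.37 m/s
t = (v − v₀)/a = (5.37 − 10.0)/-2.4 = 1.95 s
Final speed = 5.37 m/s

5.4 m/s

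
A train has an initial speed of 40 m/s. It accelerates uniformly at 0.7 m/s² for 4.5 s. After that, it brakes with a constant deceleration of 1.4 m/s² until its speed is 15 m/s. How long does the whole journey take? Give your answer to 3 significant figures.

24.6 s

Phase 1 (accelerating): v₀ = 40.0 m/s, a = 0.7 m/s².
v = v₀ + at = 40.0 + (0.7)(4.5) = 43.1 m/s
Δx = v₀t + ½at² = 40.0·4.5 + 0.5·0.7·4.5² = 187 m

Phase 2 (decelerating): v₀ = 43.1 m/s, a = -1.4 m/s².
v = v₀ + at → t = (15 − 43.1) / -1.4 = 20.1 s
v² = v₀² + 2aΔx → Δx = (15² − 43.1²)/(2·-1.4) = 585 m
Total time = 4.50 + 20.1 = 24.6 s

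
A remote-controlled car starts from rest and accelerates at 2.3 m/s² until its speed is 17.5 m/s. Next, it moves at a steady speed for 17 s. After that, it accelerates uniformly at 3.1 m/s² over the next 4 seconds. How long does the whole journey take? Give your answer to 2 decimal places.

Phase 1 (accelerating): v₀ = 0 m/s, a = 2.3 m/s².
v = v₀ + at → t = (17.5 − 0) / 2.3 = 7.61 s
v² = v₀² + 2aΔx → Δx = (17.5² − 0²)/(2·2.3) = 66.6 m

Phase 2 (constant speed): v₀ = 17.5 m/s, a = 0 m/s².
v = v₀ + at = 17.5 + (0)(17) = 17.5 m/s
Δx = v₀t + ½at² = 17.5·17 + 0.5·0·17² = 298 m

Phase 3 (accelerating): v₀ = 17.5 m/s, a = 3.1 m/s².
v = v₀ + at = 17.5 + (3.1)(4) = 29.9 m/s
Δx = v₀t + ½at² = 17.5·4 + 0.5·3.1·4² = 94.8 m
Total time = 7.61 + 17.0 + 4.00 = 28.6 s

28.61 s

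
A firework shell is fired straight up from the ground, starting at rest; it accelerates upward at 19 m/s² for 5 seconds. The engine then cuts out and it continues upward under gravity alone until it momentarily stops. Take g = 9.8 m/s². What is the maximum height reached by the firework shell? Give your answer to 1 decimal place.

Phase 1 (powered ascent): v₀ = 0 m/s, a = 19 m/s².
v = v₀ + at = 0 + (19)(5) = 95.0 m/s
Δx = v₀t + ½at² = 0·5 + 0.5·19·5² = 238 m

Phase 2 (coasting upward): v₀ = 95.0 m/s, a = -9.8 m/s².
v = v₀ + at → t = (0 − 95.0) / -9.8 = 9.69 s
v² = v₀² + 2aΔx → Δx = (0² − 95.0²)/(2·-9.8) = 460 m
Maximum height = 238 + 460 = 698 m

698.0 m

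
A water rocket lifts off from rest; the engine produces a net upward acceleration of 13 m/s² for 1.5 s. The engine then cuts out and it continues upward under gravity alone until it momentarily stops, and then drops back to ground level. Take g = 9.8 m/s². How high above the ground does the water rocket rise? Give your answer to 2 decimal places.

Phase 1 (powered ascent): v₀ = 0 m/s, a = 13 m/s².
v = v₀ + at = 0 + (13)(1.5) = 19.5 m/s
Δx = v₀t + ½at² = 0·1.5 + 0.5·13·1.5² = 14.6 m

Phase 2 (coasting upward): v₀ = 19.5 m/s, a = -9.8 m/s².
v = v₀ + at → t = (0 − 19.5) / -9.8 = 1.99 s
v² = v₀² + 2aΔx → Δx = (0² − 19.5²)/(2·-9.8) = 19.4 m
Maximum height = 14.6 + 19.4 = 34.0 m

34.03 m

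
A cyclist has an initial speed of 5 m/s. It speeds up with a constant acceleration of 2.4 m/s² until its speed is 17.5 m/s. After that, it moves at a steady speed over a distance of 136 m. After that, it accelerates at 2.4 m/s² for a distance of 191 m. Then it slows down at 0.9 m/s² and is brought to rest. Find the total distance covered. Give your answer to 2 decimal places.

Phase 1 (accelerating): v₀ = 5.00 m/s, a = 2.4 m/s².
v = v₀ + at → t = (17.5 − 5.00) / 2.4 = 5.21 s
v² = v₀² + 2aΔx → Δx = (17.5² − 5.00²)/(2·2.4) = 58.6 m

Phase 2 (constant speed): v₀ = 17.5 m/s, a = 0 m/s².
Constant speed: t = d/v = 136/17.5 = 7.77 s

Phase 3 (accelerating): v₀ = 17.5 m/s, a = 2.4 m/s².
v² = v₀² + 2aΔx = 17.5² + 2·2.4·191 = 1220 → v = 35.0 m/s
t = (v − v₀)/a = (35.0 − 17.5)/2.4 = 7.28 s

Phase 4 (decelerating): v₀ = 35.0 m/s, a = -0.9 m/s².
v = v₀ + at → t = (0 − 35.0) / -0.9 = 38.9 s
v² = v₀² + 2aΔx → Δx = (0² − 35.0²)/(2·-0.9) = 679 m
Total distance = 58.6 + 136 + 191 + 679 = 1070 m

1065.07 m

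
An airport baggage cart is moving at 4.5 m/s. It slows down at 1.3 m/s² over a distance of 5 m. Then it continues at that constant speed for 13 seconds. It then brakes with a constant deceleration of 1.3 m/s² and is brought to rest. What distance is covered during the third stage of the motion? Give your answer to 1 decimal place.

2.8 m

Phase 1 (decelerating): v₀ = 4.50 m/s, a = -1.3 m/s².
v² = v₀² + 2aΔx = 4.50² + 2·-1.3·5 = 7.25 → v = 2.69 m/s
t = (v − v₀)/a = (2.69 − 4.50)/-1.3 = 1.39 s

Phase 2 (constant speed): v₀ = 2.69 m/s, a = 0 m/s².
v = v₀ + at = 2.69 + (0)(13) = 2.69 m/s
Δx = v₀t + ½at² = 2.69·13 + 0.5·0·13² = 35.0 m

Phase 3 (decelerating): v₀ = 2.69 m/s, a = -1.3 m/s².
v = v₀ + at → t = (0 − 2.69) / -1.3 = 2.07 s
v² = v₀² + 2aΔx → Δx = (0² − 2.69²)/(2·-1.3) = 2.79 m
Distance in phase 3 = 2.79 m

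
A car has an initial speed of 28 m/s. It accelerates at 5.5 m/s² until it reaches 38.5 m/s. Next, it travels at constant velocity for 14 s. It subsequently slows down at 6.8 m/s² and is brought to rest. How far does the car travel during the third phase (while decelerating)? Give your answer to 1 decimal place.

Phase 1 (accelerating): v₀ = 28.0 m/s, a = 5.5 m/s².
v = v₀ + at → t = (38.5 − 28.0) / 5.5 = 1.91 s
v² = v₀² + 2aΔx → Δx = (38.5² − 28.0²)/(2·5.5) = 63.5 m

Phase 2 (constant speed): v₀ = 38.5 m/s, a = 0 m/s².
v = v₀ + at = 38.5 + (0)(14) = 38.5 m/s
Δx = v₀t + ½at² = 38.5·14 + 0.5·0·14² = 539 m

Phase 3 (decelerating): v₀ = 38.5 m/s, a = -6.8 m/s².
v = v₀ + at → t = (0 − 38.5) / -6.8 = 5.66 s
v² = v₀² + 2aΔx → Δx = (0² − 38.5²)/(2·-6.8) = 109 m
Distance in phase 3 = 109 m

109.0 m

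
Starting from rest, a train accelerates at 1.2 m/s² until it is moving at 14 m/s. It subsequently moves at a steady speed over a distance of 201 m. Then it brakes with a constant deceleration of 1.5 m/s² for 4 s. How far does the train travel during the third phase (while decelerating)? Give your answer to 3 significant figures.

44.0 m

Phase 1 (accelerating): v₀ = 0 m/s, a = 1.2 m/s².
v = v₀ + at → t = (14 − 0) / 1.2 = 11.7 s
v² = v₀² + 2aΔx → Δx = (14² − 0²)/(2·1.2) = 81.7 m

Phase 2 (constant speed): v₀ = 14.0 m/s, a = 0 m/s².
Constant speed: t = d/v = 201/14.0 = 14.4 s

Phase 3 (decelerating): v₀ = 14.0 m/s, a = -1.5 m/s².
v = v₀ + at = 14.0 + (-1.5)(4) = 8.00 m/s
Δx = v₀t + ½at² = 14.0·4 + 0.5·-1.5·4² = 44.0 m
Distance in phase 3 = 44.0 m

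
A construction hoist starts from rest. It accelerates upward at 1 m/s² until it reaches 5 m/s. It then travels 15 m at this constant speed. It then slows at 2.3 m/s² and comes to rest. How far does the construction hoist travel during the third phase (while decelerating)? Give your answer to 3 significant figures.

Phase 1 (accelerating): v₀ = 0 m/s, a = 1 m/s².
v = v₀ + at → t = (5 − 0) / 1 = 5.00 s
v² = v₀² + 2aΔx → Δx = (5² − 0²)/(2·1) = 12.5 m

Phase 2 (constant speed): v₀ = 5.00 m/s, a = 0 m/s².
Constant speed: t = d/v = 15/5.00 = 3.00 s

Phase 3 (decelerating): v₀ = 5.00 m/s, a = -2.3 m/s².
v = v₀ + at → t = (0 − 5.00) / -2.3 = 2.17 s
v² = v₀² + 2aΔx → Δx = (0² − 5.00²)/(2·-2.3) = 5.43 m
Distance in phase 3 = 5.43 m

5.43 m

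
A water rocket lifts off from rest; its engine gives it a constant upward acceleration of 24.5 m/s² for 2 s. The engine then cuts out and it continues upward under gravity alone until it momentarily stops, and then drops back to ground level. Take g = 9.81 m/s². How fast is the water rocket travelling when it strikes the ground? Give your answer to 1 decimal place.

Phase 1 (powered ascent): v₀ = 0 m/s, a = 24.5 m/s².
v = v₀ + at = 0 + (24.5)(2) = 49.0 m/s
Δx = v₀t + ½at² = 0·2 + 0.5·24.5·2² = 49.0 m

Phase 2 (coasting upward): v₀ = 49.0 m/s, a = -9.81 m/s².
v = v₀ + at → t = (0 − 49.0) / -9.81 = 4.99 s
v² = v₀² + 2aΔx → Δx = (0² − 49.0²)/(2·-9.81) = 122 m

Phase 3 (free fall): v₀ = 0 m/s, a = -9.81 m/s².
Falls 171 m from rest: t = √(2·171/9.81) = 5.91 s; v = g·t = 58.0 m/s.
Impact speed = 58.0 m/s

58.0 m/s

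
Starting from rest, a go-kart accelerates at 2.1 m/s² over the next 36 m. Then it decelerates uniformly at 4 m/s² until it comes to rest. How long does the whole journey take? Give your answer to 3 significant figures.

8.93 s

Phase 1 (accelerating): v₀ = 0 m/s, a = 2.1 m/s².
v² = v₀² + 2aΔx = 0² + 2·2.1·36 = 151 → v = 12.3 m/s
t = (v − v₀)/a = (12.3 − 0)/2.1 = 5.86 s

Phase 2 (decelerating): v₀ = 12.3 m/s, a = -4 m/s².
v = v₀ + at → t = (0 − 12.3) / -4 = 3.07 s
v² = v₀² + 2aΔx → Δx = (0² − 12.3²)/(2·-4) = 18.9 m
Total time = 5.86 + 3.07 = 8.93 s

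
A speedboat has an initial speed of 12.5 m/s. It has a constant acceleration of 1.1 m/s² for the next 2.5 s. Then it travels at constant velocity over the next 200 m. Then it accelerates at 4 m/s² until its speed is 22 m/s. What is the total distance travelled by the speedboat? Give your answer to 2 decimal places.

266.12 m

Phase 1 (accelerating): v₀ = 12.5 m/s, a = 1.1 m/s².
v = v₀ + at = 12.5 + (1.1)(2.5) = 15.2 m/s
Δx = v₀t + ½at² = 12.5·2.5 + 0.5·1.1·2.5² = 34.7 m

Phase 2 (constant speed): v₀ = 15.2 m/s, a = 0 m/s².
Constant speed: t = d/v = 200/15.2 = 13.1 s

Phase 3 (accelerating): v₀ = 15.2 m/s, a = 4 m/s².
v = v₀ + at → t = (22 − 15.2) / 4 = 1.69 s
v² = v₀² + 2aΔx → Δx = (22² − 15.2²)/(2·4) = 31.4 m
Total distance = 34.7 + 200 + 31.4 = 266 m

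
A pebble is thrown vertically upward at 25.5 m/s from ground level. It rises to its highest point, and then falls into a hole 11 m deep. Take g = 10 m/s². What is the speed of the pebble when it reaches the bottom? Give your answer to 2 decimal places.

29.50 m/s

Phase 1 (rising): v₀ = 25.5 m/s, a = -10 m/s².
v = v₀ + at → t = (0 − 25.5) / -10 = 2.55 s
v² = v₀² + 2aΔx → Δx = (0² − 25.5²)/(2·-10) = 32.5 m

Phase 2 (falling): v₀ = 0 m/s, a = -10 m/s².
Falls 43.5 m from rest: t = √(2·43.5/10) = 2.95 s; v = g·t = 29.5 m/s.
Final speed = 29.5 m/s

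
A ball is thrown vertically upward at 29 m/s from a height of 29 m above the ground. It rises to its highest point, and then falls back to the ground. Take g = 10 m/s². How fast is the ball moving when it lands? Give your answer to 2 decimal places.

Phase 1 (rising): v₀ = 29.0 m/s, a = -10 m/s².
v = v₀ + at → t = (0 − 29.0) / -10 = 2.90 s
v² = v₀² + 2aΔx → Δx = (0² − 29.0²)/(2·-10) = 42.0 m

Phase 2 (falling): v₀ = 0 m/s, a = -10 m/s².
Falls 71.0 m from rest: t = √(2·71.0/10) = 3.77 s; v = g·t = 37.7 m/s.
Final speed = 37.7 m/s

37.70 m/s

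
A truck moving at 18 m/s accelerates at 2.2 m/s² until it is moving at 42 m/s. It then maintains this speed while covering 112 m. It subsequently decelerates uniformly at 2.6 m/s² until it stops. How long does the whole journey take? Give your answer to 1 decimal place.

29.7 s

Phase 1 (accelerating): v₀ = 18.0 m/s, a = 2.2 m/s².
v = v₀ + at → t = (42 − 18.0) / 2.2 = 10.9 s
v² = v₀² + 2aΔx → Δx = (42² − 18.0²)/(2·2.2) = 327 m

Phase 2 (constant speed): v₀ = 42.0 m/s, a = 0 m/s².
Constant speed: t = d/v = 112/42.0 = 2.67 s

Phase 3 (decelerating): v₀ = 42.0 m/s, a = -2.6 m/s².
v = v₀ + at → t = (0 − 42.0) / -2.6 = 16.2 s
v² = v₀² + 2aΔx → Δx = (0² − 42.0²)/(2·-2.6) = 339 m
Total time = 10.9 + 2.67 + 16.2 = 29.7 s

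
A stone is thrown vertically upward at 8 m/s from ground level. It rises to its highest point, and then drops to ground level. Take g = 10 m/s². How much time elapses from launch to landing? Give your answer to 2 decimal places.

Phase 1 (rising): v₀ = 8.00 m/s, a = -10 m/s².
v = v₀ + at → t = (0 − 8.00) / -10 = 0.800 s
v² = v₀² + 2aΔx → Δx = (0² − 8.00²)/(2·-10) = 3.20 m

Phase 2 (falling): v₀ = 0 m/s, a = -10 m/s².
Falls 3.20 m from rest: t = √(2·3.20/10) = 0.800 s; v = g·t = 8.00 m/s.
Total time = 0.800 + 0.800 = 1.60 s

1.60 s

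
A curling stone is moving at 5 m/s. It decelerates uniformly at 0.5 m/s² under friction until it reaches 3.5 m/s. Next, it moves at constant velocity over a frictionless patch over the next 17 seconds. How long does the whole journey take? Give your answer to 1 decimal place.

Phase 1 (decelerating): v₀ = 5.00 m/s, a = -0.5 m/s².
v = v₀ + at → t = (3.5 − 5.00) / -0.5 = 3.00 s
v² = v₀² + 2aΔx → Δx = (3.5² − 5.00²)/(2·-0.5) = 12.8 m

Phase 2 (constant speed): v₀ = 3.50 m/s, a = 0 m/s².
v = v₀ + at = 3.50 + (0)(17) = 3.50 m/s
Δx = v₀t + ½at² = 3.50·17 + 0.5·0·17² = 59.5 m
Total time = 3.00 + 17.0 = 20.0 s

20.0 s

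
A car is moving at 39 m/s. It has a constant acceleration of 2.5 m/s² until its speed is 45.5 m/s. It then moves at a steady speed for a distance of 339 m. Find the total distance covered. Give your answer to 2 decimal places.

Phase 1 (accelerating): v₀ = 39.0 m/s, a = 2.5 m/s².
v = v₀ + at → t = (45.5 − 39.0) / 2.5 = 2.60 s
v² = v₀² + 2aΔx → Δx = (45.5² − 39.0²)/(2·2.5) = 110 m

Phase 2 (constant speed): v₀ = 45.5 m/s, a = 0 m/s².
Constant speed: t = d/v = 339/45.5 = 7.45 s
Total distance = 110 + 339 = 449 m

448.85 m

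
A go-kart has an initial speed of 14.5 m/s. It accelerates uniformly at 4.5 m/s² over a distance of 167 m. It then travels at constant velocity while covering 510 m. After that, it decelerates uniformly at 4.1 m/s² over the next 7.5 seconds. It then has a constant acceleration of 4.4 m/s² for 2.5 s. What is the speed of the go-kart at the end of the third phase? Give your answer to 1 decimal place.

Phase 1 (accelerating): v₀ = 14.5 m/s, a = 4.5 m/s².
v² = v₀² + 2aΔx = 14.5² + 2·4.5·167 = 1710 → v = 41.4 m/s
t = (v − v₀)/a = (41.4 − 14.5)/4.5 = 5.98 s

Phase 2 (constant speed): v₀ = 41.4 m/s, a = 0 m/s².
Constant speed: t = d/v = 510/41.4 = 12.3 s

Phase 3 (decelerating): v₀ = 41.4 m/s, a = -4.1 m/s².
v = v₀ + at = 41.4 + (-4.1)(7.5) = 10.6 m/s
Δx = v₀t + ½at² = 41.4·7.5 + 0.5·-4.1·7.5² = 195 m
Speed at end of phase 3 = 10.6 m/s

10.6 m/s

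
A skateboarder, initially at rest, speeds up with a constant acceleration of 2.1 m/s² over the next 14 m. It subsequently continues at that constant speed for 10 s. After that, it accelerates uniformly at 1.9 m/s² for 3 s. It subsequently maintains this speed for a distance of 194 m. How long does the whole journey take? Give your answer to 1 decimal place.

Phase 1 (accelerating): v₀ = 0 m/s, a = 2.1 m/s².
v² = v₀² + 2aΔx = 0² + 2·2.1·14 = 58.8 → v = 7.67 m/s
t = (v − v₀)/a = (7.67 − 0)/2.1 = 3.65 s

Phase 2 (constant speed): v₀ = 7.67 m/s, a = 0 m/s².
v = v₀ + at = 7.67 + (0)(10) = 7.67 m/s
Δx = v₀t + ½at² = 7.67·10 + 0.5·0·10² = 76.7 m

Phase 3 (accelerating): v₀ = 7.67 m/s, a = 1.9 m/s².
v = v₀ + at = 7.67 + (1.9)(3) = 13.4 m/s
Δx = v₀t + ½at² = 7.67·3 + 0.5·1.9·3² = 31.6 m

Phase 4 (constant speed): v₀ = 13.4 m/s, a = 0 m/s².
Constant speed: t = d/v = 194/13.4 = 14.5 s
Total time = 3.65 + 10.0 + 3.00 + 14.5 = 31.2 s

31.2 s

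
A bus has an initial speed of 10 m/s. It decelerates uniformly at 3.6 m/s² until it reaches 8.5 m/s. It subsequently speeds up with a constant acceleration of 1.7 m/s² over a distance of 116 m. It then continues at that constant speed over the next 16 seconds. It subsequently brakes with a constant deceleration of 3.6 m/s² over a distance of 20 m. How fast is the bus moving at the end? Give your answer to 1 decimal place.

Phase 1 (decelerating): v₀ = 10.0 m/s, a = -3.6 m/s².
v = v₀ + at → t = (8.5 − 10.0) / -3.6 = 0.417 s
v² = v₀² + 2aΔx → Δx = (8.5² − 10.0²)/(2·-3.6) = 3.85 m

Phase 2 (accelerating): v₀ = 8.50 m/s, a = 1.7 m/s².
v² = v₀² + 2aΔx = 8.50² + 2·1.7·116 = 467 → v = 21.6 m/s
t = (v − v₀)/a = (21.6 − 8.50)/1.7 = 7.71 s

Phase 3 (constant speed): v₀ = 21.6 m/s, a = 0 m/s².
v = v₀ + at = 21.6 + (0)(16) = 21.6 m/s
Δx = v₀t + ½at² = 21.6·16 + 0.5·0·16² = 346 m

Phase 4 (decelerating): v₀ = 21.6 m/s, a = -3.6 m/s².
v² = v₀² + 2aΔx = 21.6² + 2·-3.6·20 = 323 → v = 18.0 m/s
t = (v − v₀)/a = (18.0 − 21.6)/-3.6 = 1.01 s
Final speed = 18.0 m/s

18.0 m/s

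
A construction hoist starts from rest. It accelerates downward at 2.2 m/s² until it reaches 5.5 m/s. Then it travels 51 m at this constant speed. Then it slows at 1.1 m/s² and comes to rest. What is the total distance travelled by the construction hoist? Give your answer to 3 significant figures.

71.6 m

Phase 1 (accelerating): v₀ = 0 m/s, a = 2.2 m/s².
v = v₀ + at → t = (5.5 − 0) / 2.2 = 2.50 s
v² = v₀² + 2aΔx → Δx = (5.5² − 0²)/(2·2.2) = 6.87 m

Phase 2 (constant speed): v₀ = 5.50 m/s, a = 0 m/s².
Constant speed: t = d/v = 51/5.50 = 9.27 s

Phase 3 (decelerating): v₀ = 5.50 m/s, a = -1.1 m/s².
v = v₀ + at → t = (0 − 5.50) / -1.1 = 5.00 s
v² = v₀² + 2aΔx → Δx = (0² − 5.50²)/(2·-1.1) = 13.7 m
Total distance = 6.87 + 51.0 + 13.7 = 71.6 m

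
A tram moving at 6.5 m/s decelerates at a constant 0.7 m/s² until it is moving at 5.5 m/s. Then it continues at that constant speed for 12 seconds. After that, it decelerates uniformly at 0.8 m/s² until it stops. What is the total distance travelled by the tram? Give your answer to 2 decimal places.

93.48 m

Phase 1 (decelerating): v₀ = 6.50 m/s, a = -0.7 m/s².
v = v₀ + at → t = (5.5 − 6.50) / -0.7 = 1.43 s
v² = v₀² + 2aΔx → Δx = (5.5² − 6.50²)/(2·-0.7) = 8.57 m

Phase 2 (constant speed): v₀ = 5.50 m/s, a = 0 m/s².
v = v₀ + at = 5.50 + (0)(12) = 5.50 m/s
Δx = v₀t + ½at² = 5.50·12 + 0.5·0·12² = 66.0 m

Phase 3 (decelerating): v₀ = 5.50 m/s, a = -0.8 m/s².
v = v₀ + at → t = (0 − 5.50) / -0.8 = 6.88 s
v² = v₀² + 2aΔx → Δx = (0² − 5.50²)/(2·-0.8) = 18.9 m
Total distance = 8.57 + 66.0 + 18.9 = 93.5 m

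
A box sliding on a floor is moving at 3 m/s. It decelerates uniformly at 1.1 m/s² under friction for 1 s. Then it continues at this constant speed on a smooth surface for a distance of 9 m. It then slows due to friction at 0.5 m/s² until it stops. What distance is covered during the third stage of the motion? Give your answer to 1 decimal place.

3.6 m

Phase 1 (decelerating): v₀ = 3.00 m/s, a = -1.1 m/s².
v = v₀ + at = 3.00 + (-1.1)(1) = 1.90 m/s
Δx = v₀t + ½at² = 3.00·1 + 0.5·-1.1·1² = 2.45 m

Phase 2 (constant speed): v₀ = 1.90 m/s, a = 0 m/s².
Constant speed: t = d/v = 9/1.90 = 4.74 s

Phase 3 (decelerating): v₀ = 1.90 m/s, a = -0.5 m/s².
v = v₀ + at → t = (0 − 1.90) / -0.5 = 3.80 s
v² = v₀² + 2aΔx → Δx = (0² − 1.90²)/(2·-0.5) = 3.61 m
Distance in phase 3 = 3.61 m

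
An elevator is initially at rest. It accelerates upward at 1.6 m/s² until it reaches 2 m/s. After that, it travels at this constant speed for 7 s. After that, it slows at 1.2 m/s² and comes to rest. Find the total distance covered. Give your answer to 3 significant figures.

Phase 1 (accelerating): v₀ = 0 m/s, a = 1.6 m/s².
v = v₀ + at → t = (2 − 0) / 1.6 = 1.25 s
v² = v₀² + 2aΔx → Δx = (2² − 0²)/(2·1.6) = 1.25 m

Phase 2 (constant speed): v₀ = 2.00 m/s, a = 0 m/s².
v = v₀ + at = 2.00 + (0)(7) = 2.00 m/s
Δx = v₀t + ½at² = 2.00·7 + 0.5·0·7² = 14.0 m

Phase 3 (decelerating): v₀ = 2.00 m/s, a = -1.2 m/s².
v = v₀ + at → t = (0 − 2.00) / -1.2 = 1.67 s
v² = v₀² + 2aΔx → Δx = (0² − 2.00²)/(2·-1.2) = 1.67 m
Total distance = 1.25 + 14.0 + 1.67 = 16.9 m

16.9 m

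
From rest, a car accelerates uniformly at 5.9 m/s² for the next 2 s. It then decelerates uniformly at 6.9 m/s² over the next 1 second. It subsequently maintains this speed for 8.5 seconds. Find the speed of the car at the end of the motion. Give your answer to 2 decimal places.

Phase 1 (accelerating): v₀ = 0 m/s, a = 5.9 m/s².
v = v₀ + at = 0 + (5.9)(2) = 11.8 m/s
Δx = v₀t + ½at² = 0·2 + 0.5·5.9·2² = 11.8 m

Phase 2 (decelerating): v₀ = 11.8 m/s, a = -6.9 m/s².
v = v₀ + at = 11.8 + (-6.9)(1) = 4.90 m/s
Δx = v₀t + ½at² = 11.8·1 + 0.5·-6.9·1² = 8.35 m

Phase 3 (constant speed): v₀ = 4.90 m/s, a = 0 m/s².
v = v₀ + at = 4.90 + (0)(8.5) = 4.90 m/s
Δx = v₀t + ½at² = 4.90·8.5 + 0.5·0·8.5² = 41.7 m
Final speed = 4.90 m/s

4.90 m/s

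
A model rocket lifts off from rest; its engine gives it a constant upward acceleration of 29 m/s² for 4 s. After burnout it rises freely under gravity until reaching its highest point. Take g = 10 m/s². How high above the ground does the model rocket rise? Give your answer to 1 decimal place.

904.8 m

Phase 1 (powered ascent): v₀ = 0 m/s, a = 29 m/s².
v = v₀ + at = 0 + (29)(4) = 116 m/s
Δx = v₀t + ½at² = 0·4 + 0.5·29·4² = 232 m

Phase 2 (coasting upward): v₀ = 116 m/s, a = -10 m/s².
v = v₀ + at → t = (0 − 116) / -10 = 11.6 s
v² = v₀² + 2aΔx → Δx = (0² − 116²)/(2·-10) = 673 m
Maximum height = 232 + 673 = 905 m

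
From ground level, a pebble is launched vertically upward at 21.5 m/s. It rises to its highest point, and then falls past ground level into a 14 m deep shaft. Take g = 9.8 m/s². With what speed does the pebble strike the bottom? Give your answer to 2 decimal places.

Phase 1 (rising): v₀ = 21.5 m/s, a = -9.8 m/s².
v = v₀ + at → t = (0 − 21.5) / -9.8 = 2.19 s
v² = v₀² + 2aΔx → Δx = (0² − 21.5²)/(2·-9.8) = 23.6 m

Phase 2 (falling): v₀ = 0 m/s, a = -9.8 m/s².
Falls 37.6 m from rest: t = √(2·37.6/9.8) = 2.77 s; v = g·t = 27.1 m/s.
Final speed = 27.1 m/s

27.14 m/s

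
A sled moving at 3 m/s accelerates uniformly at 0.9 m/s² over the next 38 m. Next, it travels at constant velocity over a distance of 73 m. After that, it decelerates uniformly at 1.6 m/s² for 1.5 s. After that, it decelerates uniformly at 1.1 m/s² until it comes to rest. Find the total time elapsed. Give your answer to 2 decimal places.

Phase 1 (accelerating): v₀ = 3.00 m/s, a = 0.9 m/s².
v² = v₀² + 2aΔx = 3.00² + 2·0.9·38 = 77.4 → v = 8.80 m/s
t = (v − v₀)/a = (8.80 − 3.00)/0.9 = 6.44 s

Phase 2 (constant speed): v₀ = 8.80 m/s, a = 0 m/s².
Constant speed: t = d/v = 73/8.80 = 8.30 s

Phase 3 (decelerating): v₀ = 8.80 m/s, a = -1.6 m/s².
v = v₀ + at = 8.80 + (-1.6)(1.5) = 6.40 m/s
Δx = v₀t + ½at² = 8.80·1.5 + 0.5·-1.6·1.5² = 11.4 m

Phase 4 (decelerating): v₀ = 6.40 m/s, a = -1.1 m/s².
v = v₀ + at → t = (0 − 6.40) / -1.1 = 5.82 s
v² = v₀² + 2aΔx → Δx = (0² − 6.40²)/(2·-1.1) = 18.6 m
Total time = 6.44 + 8.30 + 1.50 + 5.82 = 22.1 s

22.06 s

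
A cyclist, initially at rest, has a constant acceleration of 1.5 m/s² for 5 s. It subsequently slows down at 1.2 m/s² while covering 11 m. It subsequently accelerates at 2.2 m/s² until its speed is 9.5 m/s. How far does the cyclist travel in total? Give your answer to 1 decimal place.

Phase 1 (accelerating): v₀ = 0 m/s, a = 1.5 m/s².
v = v₀ + at = 0 + (1.5)(5) = 7.50 m/s
Δx = v₀t + ½at² = 0·5 + 0.5·1.5·5² = 18.8 m

Phase 2 (decelerating): v₀ = 7.50 m/s, a = -1.2 m/s².
v² = v₀² + 2aΔx = 7.50² + 2·-1.2·11 = 29.9 → v = 5.46 m/s
t = (v − v₀)/a = (5.46 − 7.50)/-1.2 = 1.70 s

Phase 3 (accelerating): v₀ = 5.46 m/s, a = 2.2 m/s².
v = v₀ + at → t = (9.5 − 5.46) / 2.2 = 1.83 s
v² = v₀² + 2aΔx → Δx = (9.5² − 5.46²)/(2·2.2) = 13.7 m
Total distance = 18.8 + 11.0 + 13.7 = 43.5 m

43.5 m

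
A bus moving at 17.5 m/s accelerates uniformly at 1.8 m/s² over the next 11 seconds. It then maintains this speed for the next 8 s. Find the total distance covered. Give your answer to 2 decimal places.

599.80 m

Phase 1 (accelerating): v₀ = 17.5 m/s, a = 1.8 m/s².
v = v₀ + at = 17.5 + (1.8)(11) = 37.3 m/s
Δx = v₀t + ½at² = 17.5·11 + 0.5·1.8·11² = 301 m

Phase 2 (constant speed): v₀ = 37.3 m/s, a = 0 m/s².
v = v₀ + at = 37.3 + (0)(8) = 37.3 m/s
Δx = v₀t + ½at² = 37.3·8 + 0.5·0·8² = 298 m
Total distance = 301 + 298 = 600 m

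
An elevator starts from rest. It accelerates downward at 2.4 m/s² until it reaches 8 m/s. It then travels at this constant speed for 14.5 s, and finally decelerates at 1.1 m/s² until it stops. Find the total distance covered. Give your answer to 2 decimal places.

Phase 1 (accelerating): v₀ = 0 m/s, a = 2.4 m/s².
v = v₀ + at → t = (8 − 0) / 2.4 = 3.33 s
v² = v₀² + 2aΔx → Δx = (8² − 0²)/(2·2.4) = 13.3 m

Phase 2 (constant speed): v₀ = 8.00 m/s, a = 0 m/s².
v = v₀ + at = 8.00 + (0)(14.5) = 8.00 m/s
Δx = v₀t + ½at² = 8.00·14.5 + 0.5·0·14.5² = 116 m

Phase 3 (decelerating): v₀ = 8.00 m/s, a = -1.1 m/s².
v = v₀ + at → t = (0 − 8.00) / -1.1 = 7.27 s
v² = v₀² + 2aΔx → Δx = (0² − 8.00²)/(2·-1.1) = 29.1 m
Total distance = 13.3 + 116 + 29.1 = 158 m

158.42 m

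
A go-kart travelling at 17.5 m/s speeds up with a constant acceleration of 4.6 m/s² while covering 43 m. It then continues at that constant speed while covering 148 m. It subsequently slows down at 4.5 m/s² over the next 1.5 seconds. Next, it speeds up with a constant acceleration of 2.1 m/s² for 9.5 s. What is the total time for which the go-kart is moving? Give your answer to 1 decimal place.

18.5 s

Phase 1 (accelerating): v₀ = 17.5 m/s, a = 4.6 m/s².
v² = v₀² + 2aΔx = 17.5² + 2·4.6·43 = 702 → v = 26.5 m/s
t = (v − v₀)/a = (26.5 − 17.5)/4.6 = 1.95 s

Phase 2 (constant speed): v₀ = 26.5 m/s, a = 0 m/s².
Constant speed: t = d/v = 148/26.5 = 5.59 s

Phase 3 (decelerating): v₀ = 26.5 m/s, a = -4.5 m/s².
v = v₀ + at = 26.5 + (-4.5)(1.5) = 19.7 m/s
Δx = v₀t + ½at² = 26.5·1.5 + 0.5·-4.5·1.5² = 34.7 m

Phase 4 (accelerating): v₀ = 19.7 m/s, a = 2.1 m/s².
v = v₀ + at = 19.7 + (2.1)(9.5) = 39.7 m/s
Δx = v₀t + ½at² = 19.7·9.5 + 0.5·2.1·9.5² = 282 m
Total time = 1.95 + 5.59 + 1.50 + 9.50 = 18.5 s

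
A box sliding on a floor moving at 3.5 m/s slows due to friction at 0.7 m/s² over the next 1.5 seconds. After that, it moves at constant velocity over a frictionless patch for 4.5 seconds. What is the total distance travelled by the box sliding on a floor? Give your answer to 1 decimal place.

Phase 1 (decelerating): v₀ = 3.50 m/s, a = -0.7 m/s².
v = v₀ + at = 3.50 + (-0.7)(1.5) = 2.45 m/s
Δx = v₀t + ½at² = 3.50·1.5 + 0.5·-0.7·1.5² = 4.46 m

Phase 2 (constant speed): v₀ = 2.45 m/s, a = 0 m/s².
v = v₀ + at = 2.45 + (0)(4.5) = 2.45 m/s
Δx = v₀t + ½at² = 2.45·4.5 + 0.5·0·4.5² = 11.0 m
Total distance = 4.46 + 11.0 = 15.5 m

15.5 m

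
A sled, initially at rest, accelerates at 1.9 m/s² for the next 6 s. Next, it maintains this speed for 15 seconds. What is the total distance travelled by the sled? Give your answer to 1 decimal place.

205.2 m

Phase 1 (accelerating): v₀ = 0 m/s, a = 1.9 m/s².
v = v₀ + at = 0 + (1.9)(6) = 11.4 m/s
Δx = v₀t + ½at² = 0·6 + 0.5·1.9·6² = 34.2 m

Phase 2 (constant speed): v₀ = 11.4 m/s, a = 0 m/s².
v = v₀ + at = 11.4 + (0)(15) = 11.4 m/s
Δx = v₀t + ½at² = 11.4·15 + 0.5·0·15² = 171 m
Total distance = 34.2 + 171 = 205 m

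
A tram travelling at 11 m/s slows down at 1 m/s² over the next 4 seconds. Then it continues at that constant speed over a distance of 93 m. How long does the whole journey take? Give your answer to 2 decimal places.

17.29 s

Phase 1 (decelerating): v₀ = 11.0 m/s, a = -1 m/s².
v = v₀ + at = 11.0 + (-1)(4) = 7.00 m/s
Δx = v₀t + ½at² = 11.0·4 + 0.5·-1·4² = 36.0 m

Phase 2 (constant speed): v₀ = 7.00 m/s, a = 0 m/s².
Constant speed: t = d/v = 93/7.00 = 13.3 s
Total time = 4.00 + 13.3 = 17.3 s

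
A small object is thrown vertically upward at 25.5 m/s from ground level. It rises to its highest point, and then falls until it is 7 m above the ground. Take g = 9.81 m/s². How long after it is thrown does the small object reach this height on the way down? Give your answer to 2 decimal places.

Phase 1 (rising): v₀ = 25.5 m/s, a = -9.81 m/s².
v = v₀ + at → t = (0 − 25.5) / -9.81 = 2.60 s
v² = v₀² + 2aΔx → Δx = (0² − 25.5²)/(2·-9.81) = 33.1 m

Phase 2 (falling): v₀ = 0 m/s, a = -9.81 m/s².
Falls 26.1 m from rest: t = √(2·26.1/9.81) = 2.31 s; v = g·t = 22.6 m/s.
Total time = 2.60 + 2.31 = 4.91 s

4.91 s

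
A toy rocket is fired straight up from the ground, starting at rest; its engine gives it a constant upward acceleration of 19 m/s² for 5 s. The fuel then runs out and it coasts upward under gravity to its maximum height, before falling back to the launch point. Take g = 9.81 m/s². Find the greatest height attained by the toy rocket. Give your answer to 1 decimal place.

Phase 1 (powered ascent): v₀ = 0 m/s, a = 19 m/s².
v = v₀ + at = 0 + (19)(5) = 95.0 m/s
Δx = v₀t + ½at² = 0·5 + 0.5·19·5² = 238 m

Phase 2 (coasting upward): v₀ = 95.0 m/s, a = -9.81 m/s².
v = v₀ + at → t = (0 − 95.0) / -9.81 = 9.68 s
v² = v₀² + 2aΔx → Δx = (0² − 95.0²)/(2·-9.81) = 460 m
Maximum height = 238 + 460 = 697 m

697.5 m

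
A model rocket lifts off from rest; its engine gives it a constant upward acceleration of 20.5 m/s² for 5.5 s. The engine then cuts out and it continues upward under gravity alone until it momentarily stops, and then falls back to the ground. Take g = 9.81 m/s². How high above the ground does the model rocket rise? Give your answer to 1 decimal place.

958.0 m

Phase 1 (powered ascent): v₀ = 0 m/s, a = 20.5 m/s².
v = v₀ + at = 0 + (20.5)(5.5) = 113 m/s
Δx = v₀t + ½at² = 0·5.5 + 0.5·20.5·5.5² = 310 m

Phase 2 (coasting upward): v₀ = 113 m/s, a = -9.81 m/s².
v = v₀ + at → t = (0 − 113) / -9.81 = 11.5 s
v² = v₀² + 2aΔx → Δx = (0² − 113²)/(2·-9.81) = 648 m
Maximum height = 310 + 648 = 958 m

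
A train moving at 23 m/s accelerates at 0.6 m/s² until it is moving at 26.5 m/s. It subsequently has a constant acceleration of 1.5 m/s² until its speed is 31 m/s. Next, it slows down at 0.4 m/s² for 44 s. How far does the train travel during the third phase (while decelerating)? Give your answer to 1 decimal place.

976.8 m

Phase 1 (accelerating): v₀ = 23.0 m/s, a = 0.6 m/s².
v = v₀ + at → t = (26.5 − 23.0) / 0.6 = 5.83 s
v² = v₀² + 2aΔx → Δx = (26.5² − 23.0²)/(2·0.6) = 144 m

Phase 2 (accelerating): v₀ = 26.5 m/s, a = 1.5 m/s².
v = v₀ + at → t = (31 − 26.5) / 1.5 = 3.00 s
v² = v₀² + 2aΔx → Δx = (31² − 26.5²)/(2·1.5) = 86.2 m

Phase 3 (decelerating): v₀ = 31.0 m/s, a = -0.4 m/s².
v = v₀ + at = 31.0 + (-0.4)(44) = 13.4 m/s
Δx = v₀t + ½at² = 31.0·44 + 0.5·-0.4·44² = 977 m
Distance in phase 3 = 977 m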